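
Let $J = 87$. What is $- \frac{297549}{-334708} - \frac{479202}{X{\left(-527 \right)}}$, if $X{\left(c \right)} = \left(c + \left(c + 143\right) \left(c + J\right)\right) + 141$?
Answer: $- \frac{55116858945}{28211533196} \approx -1.9537$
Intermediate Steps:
$X{\left(c \right)} = 141 + c + \left(87 + c\right) \left(143 + c\right)$ ($X{\left(c \right)} = \left(c + \left(c + 143\right) \left(c + 87\right)\right) + 141 = \left(c + \left(143 + c\right) \left(87 + c\right)\right) + 141 = \left(c + \left(87 + c\right) \left(143 + c\right)\right) + 141 = 141 + c + \left(87 + c\right) \left(143 + c\right)$)
$- \frac{297549}{-334708} - \frac{479202}{X{\left(-527 \right)}} = - \frac{297549}{-334708} - \frac{479202}{12582 + \left(-527\right)^{2} + 231 \left(-527\right)} = \left(-297549\right) \left(- \frac{1}{334708}\right) - \frac{479202}{12582 + 277729 - 121737} = \frac{297549}{334708} - \frac{479202}{168574} = \frac{297549}{334708} - \frac{239601}{84287} = - \frac{55116858945}{28211533196}$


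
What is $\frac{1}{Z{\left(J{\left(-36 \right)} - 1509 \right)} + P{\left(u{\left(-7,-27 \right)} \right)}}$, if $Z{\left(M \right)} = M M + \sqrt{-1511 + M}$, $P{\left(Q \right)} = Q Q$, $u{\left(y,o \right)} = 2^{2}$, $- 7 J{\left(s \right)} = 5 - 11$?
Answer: $\frac{5461100617}{12421332764016051} - \frac{343 i \sqrt{147938}}{12421332764016051} \approx 4.3965 \cdot 10^{-7} - 1.0621 \cdot 10^{-11} i$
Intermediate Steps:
$J{\left(s \right)} = \frac{6}{7}$ ($J{\left(s \right)} = - \frac{5 - 11}{7} = \left(- \frac{1}{7}\right) \left(-6\right) = \frac{6}{7}$)
$u{\left(y,o \right)} = 4$
$P{\left(Q \right)} = Q^{2}$
$Z{\left(M \right)} = M^{2} + \sqrt{-1511 + M}$
$\frac{1}{Z{\left(J{\left(-36 \right)} - 1509 \right)} + P{\left(u{\left(-7,-27 \right)} \right)}} = \frac{1}{\left(\left(\frac{6}{7} - 1509\right)^{2} + \sqrt{-1511 + \left(\frac{6}{7} - 1509\right)}\right) + 4^{2}} = \frac{1}{\left(\left(\frac{6}{7} - 1509\right)^{2} + \sqrt{-1511 + \left(\frac{6}{7} - 1509\right)}\right) + 16} = \frac{1}{\left(\left(- \frac{10557}{7}\right)^{2} + \sqrt{-1511 - \frac{10557}{7}}\right) + 16} = \frac{1}{\left(\frac{111450249}{49} + \sqrt{- \frac{21134}{7}}\right) + 16} = \frac{1}{\left(\frac{111450249}{49} + \frac{i \sqrt{147938}}{7}\right) + 16} = \frac{1}{\frac{111451033}{49} + \frac{i \sqrt{147938}}{7}}$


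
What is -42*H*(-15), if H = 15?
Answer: 9450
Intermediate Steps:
-42*H*(-15) = -42*15*(-15) = -630*(-15) = 9450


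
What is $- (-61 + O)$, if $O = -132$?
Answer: $193$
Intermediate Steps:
$- (-61 + O) = - (-61 - 132) = \left(-1\right) \left(-193\right) = 193$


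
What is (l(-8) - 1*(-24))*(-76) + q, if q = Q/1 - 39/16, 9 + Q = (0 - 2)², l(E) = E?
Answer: -19575/16 ≈ -1223.4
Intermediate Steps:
Q = -5 (Q = -9 + (0 - 2)² = -9 + (-2)² = -9 + 4 = -5)
q = -119/16 (q = -5/1 - 39/16 = -5*1 - 39*1/16 = -5 - 39/16 = -119/16 ≈ -7.4375)
(l(-8) - 1*(-24))*(-76) + q = (-8 - 1*(-24))*(-76) - 119/16 = (-8 + 24)*(-76) - 119/16 = 16*(-76) - 119/16 = -1216 - 119/16 = -19575/16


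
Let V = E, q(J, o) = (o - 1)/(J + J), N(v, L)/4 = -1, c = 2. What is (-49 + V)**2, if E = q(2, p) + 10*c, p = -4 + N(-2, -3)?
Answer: 15625/16 ≈ 976.56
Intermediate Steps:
N(v, L) = -4 (N(v, L) = 4*(-1) = -4)
p = -8 (p = -4 - 4 = -8)
q(J, o) = (-1 + o)/(2*J) (q(J, o) = (-1 + o)/((2*J)) = (-1 + o)*(1/(2*J)) = (-1 + o)/(2*J))
E = 71/4 (E = (1/2)*(-1 - 8)/2 + 10*2 = (1/2)*(1/2)*(-9) + 20 = -9/4 + 20 = 71/4 ≈ 17.750)
V = 71/4 ≈ 17.750
(-49 + V)**2 = (-49 + 71/4)**2 = (-125/4)**2 = 15625/16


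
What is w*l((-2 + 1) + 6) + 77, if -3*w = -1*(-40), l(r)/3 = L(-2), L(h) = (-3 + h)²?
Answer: -923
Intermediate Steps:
l(r) = 75 (l(r) = 3*(-3 - 2)² = 3*(-5)² = 3*25 = 75)
w = -40/3 (w = -(-1)*(-40)/3 = -⅓*40 = -40/3 ≈ -13.333)
w*l((-2 + 1) + 6) + 77 = -40/3*75 + 77 = -1000 + 77 = -923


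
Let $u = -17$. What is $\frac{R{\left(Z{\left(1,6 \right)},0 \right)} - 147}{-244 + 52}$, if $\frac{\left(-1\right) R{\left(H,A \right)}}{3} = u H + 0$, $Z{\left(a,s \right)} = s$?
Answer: $- \frac{53}{64} \approx -0.82813$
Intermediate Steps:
$R{\left(H,A \right)} = 51 H$ ($R{\left(H,A \right)} = - 3 \left(- 17 H + 0\right) = - 3 \left(- 17 H\right) = 51 H$)
$\frac{R{\left(Z{\left(1,6 \right)},0 \right)} - 147}{-244 + 52} = \frac{51 \cdot 6 - 147}{-244 + 52} = \frac{306 - 147}{-192} = 159 \left(- \frac{1}{192}\right) = - \frac{53}{64}$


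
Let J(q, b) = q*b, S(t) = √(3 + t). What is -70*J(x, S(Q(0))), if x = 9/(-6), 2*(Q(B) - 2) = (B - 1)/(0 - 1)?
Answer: 105*√22/2 ≈ 246.25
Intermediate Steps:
Q(B) = 5/2 - B/2 (Q(B) = 2 + ((B - 1)/(0 - 1))/2 = 2 + ((-1 + B)/(-1))/2 = 2 + ((-1 + B)*(-1))/2 = 2 + (1 - B)/2 = 2 + (½ - B/2) = 5/2 - B/2)
x = -3/2 (x = 9*(-⅙) = -3/2 ≈ -1.5000)
J(q, b) = b*q
-70*J(x, S(Q(0))) = -70*√(3 + (5/2 - ½*0))*(-3)/2 = -70*√(3 + (5/2 + 0))*(-3)/2 = -70*√(3 + 5/2)*(-3)/2 = -70*√(11/2)*(-3)/2 = -70*√22/2*(-3)/2 = -(-105)*√22/2 = 105*√22/2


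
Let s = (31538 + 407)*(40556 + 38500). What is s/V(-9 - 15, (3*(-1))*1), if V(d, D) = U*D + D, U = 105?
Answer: -420907320/53 ≈ -7.9416e+6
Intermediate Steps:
V(d, D) = 106*D (V(d, D) = 105*D + D = 106*D)
s = 2525443920 (s = 31945*79056 = 2525443920)
s/V(-9 - 15, (3*(-1))*1) = 2525443920/((106*((3*(-1))*1))) = 2525443920/((106*(-3*1))) = 2525443920/((106*(-3))) = 2525443920/(-318) = 2525443920*(-1/318) = -420907320/53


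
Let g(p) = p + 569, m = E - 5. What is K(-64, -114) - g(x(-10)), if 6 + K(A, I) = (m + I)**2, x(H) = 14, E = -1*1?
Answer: 13811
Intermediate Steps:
E = -1
m = -6 (m = -1 - 5 = -6)
g(p) = 569 + p
K(A, I) = -6 + (-6 + I)**2
K(-64, -114) - g(x(-10)) = (-6 + (-6 - 114)**2) - (569 + 14) = (-6 + (-120)**2) - 1*583 = (-6 + 14400) - 583 = 14394 - 583 = 13811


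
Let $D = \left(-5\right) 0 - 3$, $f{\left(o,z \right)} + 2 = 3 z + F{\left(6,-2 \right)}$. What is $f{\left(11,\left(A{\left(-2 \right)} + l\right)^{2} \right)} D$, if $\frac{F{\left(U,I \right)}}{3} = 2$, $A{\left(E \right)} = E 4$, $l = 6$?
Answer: $-48$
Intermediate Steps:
$A{\left(E \right)} = 4 E$
$F{\left(U,I \right)} = 6$ ($F{\left(U,I \right)} = 3 \cdot 2 = 6$)
$f{\left(o,z \right)} = 4 + 3 z$ ($f{\left(o,z \right)} = -2 + \left(3 z + 6\right) = -2 + \left(6 + 3 z\right) = 4 + 3 z$)
$D = -3$ ($D = 0 - 3 = -3$)
$f{\left(11,\left(A{\left(-2 \right)} + l\right)^{2} \right)} D = \left(4 + 3 \left(4 \left(-2\right) + 6\right)^{2}\right) \left(-3\right) = \left(4 + 3 \left(-8 + 6\right)^{2}\right) \left(-3\right) = \left(4 + 3 \left(-2\right)^{2}\right) \left(-3\right) = \left(4 + 3 \cdot 4\right) \left(-3\right) = \left(4 + 12\right) \left(-3\right) = 16 \left(-3\right) = -48$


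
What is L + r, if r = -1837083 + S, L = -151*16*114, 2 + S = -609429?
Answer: -2721938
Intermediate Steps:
S = -609431 (S = -2 - 609429 = -609431)
L = -275424 (L = -2416*114 = -275424)
r = -2446514 (r = -1837083 - 609431 = -2446514)
L + r = -275424 - 2446514 = -2721938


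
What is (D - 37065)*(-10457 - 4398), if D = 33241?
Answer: 56805520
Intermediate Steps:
(D - 37065)*(-10457 - 4398) = (33241 - 37065)*(-10457 - 4398) = -3824*(-14855) = 56805520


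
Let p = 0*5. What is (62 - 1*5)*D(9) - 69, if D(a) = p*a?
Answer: -69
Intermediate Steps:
p = 0
D(a) = 0 (D(a) = 0*a = 0)
(62 - 1*5)*D(9) - 69 = (62 - 1*5)*0 - 69 = (62 - 5)*0 - 69 = 57*0 - 69 = 0 - 69 = -69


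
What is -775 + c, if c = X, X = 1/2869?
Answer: -2223474/2869 ≈ -775.00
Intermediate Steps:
X = 1/2869 ≈ 0.00034855
c = 1/2869 ≈ 0.00034855
-775 + c = -775 + 1/2869 = -2223474/2869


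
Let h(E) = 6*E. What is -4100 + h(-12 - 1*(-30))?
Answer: -3992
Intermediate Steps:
-4100 + h(-12 - 1*(-30)) = -4100 + 6*(-12 - 1*(-30)) = -4100 + 6*(-12 + 30) = -4100 + 6*18 = -4100 + 108 = -3992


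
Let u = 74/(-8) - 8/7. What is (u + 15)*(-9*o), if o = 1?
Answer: -1161/28 ≈ -41.464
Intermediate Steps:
u = -291/28 (u = 74*(-⅛) - 8*⅐ = -37/4 - 8/7 = -291/28 ≈ -10.393)
(u + 15)*(-9*o) = (-291/28 + 15)*(-9*1) = (129/28)*(-9) = -1161/28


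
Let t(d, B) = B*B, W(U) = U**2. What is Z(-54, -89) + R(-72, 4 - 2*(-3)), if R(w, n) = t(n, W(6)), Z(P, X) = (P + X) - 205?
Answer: 948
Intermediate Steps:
Z(P, X) = -205 + P + X
t(d, B) = B**2
R(w, n) = 1296 (R(w, n) = (6**2)**2 = 36**2 = 1296)
Z(-54, -89) + R(-72, 4 - 2*(-3)) = (-205 - 54 - 89) + 1296 = -348 + 1296 = 948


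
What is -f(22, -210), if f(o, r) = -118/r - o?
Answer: 2251/105 ≈ 21.438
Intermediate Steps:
f(o, r) = -o - 118/r
-f(22, -210) = -(-1*22 - 118/(-210)) = -(-22 - 118*(-1/210)) = -(-22 + 59/105) = -1*(-2251/105) = 2251/105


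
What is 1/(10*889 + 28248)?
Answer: 1/37138 ≈ 2.6927e-5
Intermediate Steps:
1/(10*889 + 28248) = 1/(8890 + 28248) = 1/37138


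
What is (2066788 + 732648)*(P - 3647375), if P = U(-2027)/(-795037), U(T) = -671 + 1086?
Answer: -8117799133095844440/795037 ≈ -1.0211e+13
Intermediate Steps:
U(T) = 415
P = -415/795037 (P = 415/(-795037) = 415*(-1/795037) = -415/795037 ≈ -0.00052199)
(2066788 + 732648)*(P - 3647375) = (2066788 + 732648)*(-415/795037 - 3647375) = 2799436*(-2899798078290/795037) = -8117799133095844440/795037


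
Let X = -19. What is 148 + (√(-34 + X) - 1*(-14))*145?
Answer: 2178 + 145*I*√53 ≈ 2178.0 + 1055.6*I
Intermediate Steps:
148 + (√(-34 + X) - 1*(-14))*145 = 148 + (√(-34 - 19) - 1*(-14))*145 = 148 + (√(-53) + 14)*145 = 148 + (I*√53 + 14)*145 = 148 + (14 + I*√53)*145 = 148 + (2030 + 145*I*√53) = 2178 + 145*I*√53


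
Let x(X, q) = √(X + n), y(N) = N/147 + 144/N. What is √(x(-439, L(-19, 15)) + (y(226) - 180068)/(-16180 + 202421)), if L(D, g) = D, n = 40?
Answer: √(-1560690177775494 + 1614212462171169*I*√399)/40177263 ≈ 3.0848 + 3.2377*I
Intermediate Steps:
y(N) = 144/N + N/147 (y(N) = N*(1/147) + 144/N = N/147 + 144/N = 144/N + N/147)
x(X, q) = √(40 + X) (x(X, q) = √(X + 40) = √(40 + X))
√(x(-439, L(-19, 15)) + (y(226) - 180068)/(-16180 + 202421)) = √(√(40 - 439) + ((144/226 + (1/147)*226) - 180068)/(-16180 + 202421)) = √(√(-399) + ((144*(1/226) + 226/147) - 180068)/186241) = √(I*√399 + ((72/113 + 226/147) - 180068)*(1/186241)) = √(I*√399 + (36122/16611 - 180068)*(1/186241)) = √(I*√399 - 2991073426/16611*1/186241) = √(I*√399 - 271915766/281240841) = √(-271915766/281240841 + I*√399)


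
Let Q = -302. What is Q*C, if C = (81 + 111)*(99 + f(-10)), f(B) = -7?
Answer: -5334528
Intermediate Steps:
C = 17664 (C = (81 + 111)*(99 - 7) = 192*92 = 17664)
Q*C = -302*17664 = -5334528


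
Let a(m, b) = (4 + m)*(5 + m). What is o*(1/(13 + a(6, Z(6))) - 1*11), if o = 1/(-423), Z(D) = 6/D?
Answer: 1352/52029 ≈ 0.025986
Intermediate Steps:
o = -1/423 ≈ -0.0023641
o*(1/(13 + a(6, Z(6))) - 1*11) = -(1/(13 + (20 + 6**2 + 9*6)) - 1*11)/423 = -(1/(13 + (20 + 36 + 54)) - 11)/423 = -(1/(13 + 110) - 11)/423 = -(1/123 - 11)/423 = -1/423*(-1352/123) = 1352/52029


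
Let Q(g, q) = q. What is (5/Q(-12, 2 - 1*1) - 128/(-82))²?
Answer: 72361/1681 ≈ 43.046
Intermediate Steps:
(5/Q(-12, 2 - 1*1) - 128/(-82))² = (5/(2 - 1*1) - 128/(-82))² = (5/(2 - 1) - 128*(-1/82))² = (5/1 + 64/41)² = (5*1 + 64/41)² = (5 + 64/41)² = (269/41)² = 72361/1681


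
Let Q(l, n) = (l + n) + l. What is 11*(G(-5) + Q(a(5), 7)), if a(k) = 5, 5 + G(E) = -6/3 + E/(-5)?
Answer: 121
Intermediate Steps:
G(E) = -7 - E/5 (G(E) = -5 + (-6/3 + E/(-5)) = -5 + (-6*⅓ + E*(-⅕)) = -5 + (-2 - E/5) = -7 - E/5)
Q(l, n) = n + 2*l
11*(G(-5) + Q(a(5), 7)) = 11*((-7 - ⅕*(-5)) + (7 + 2*5)) = 11*((-7 + 1) + (7 + 10)) = 11*(-6 + 17) = 11*11 = 121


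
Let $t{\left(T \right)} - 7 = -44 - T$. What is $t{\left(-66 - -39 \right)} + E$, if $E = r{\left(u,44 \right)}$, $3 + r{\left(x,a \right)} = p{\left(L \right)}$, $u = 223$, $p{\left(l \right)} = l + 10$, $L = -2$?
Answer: $-5$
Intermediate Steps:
$p{\left(l \right)} = 10 + l$
$r{\left(x,a \right)} = 5$ ($r{\left(x,a \right)} = -3 + \left(10 - 2\right) = -3 + 8 = 5$)
$E = 5$
$t{\left(T \right)} = -37 - T$ ($t{\left(T \right)} = 7 - \left(44 + T\right) = -37 - T$)
$t{\left(-66 - -39 \right)} + E = \left(-37 - \left(-66 - -39\right)\right) + 5 = \left(-37 - \left(-66 + 39\right)\right) + 5 = \left(-37 - -27\right) + 5 = \left(-37 + 27\right) + 5 = -10 + 5 = -5$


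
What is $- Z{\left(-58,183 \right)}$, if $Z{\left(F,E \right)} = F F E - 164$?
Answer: $-615448$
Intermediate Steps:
$Z{\left(F,E \right)} = -164 + E F^{2}$ ($Z{\left(F,E \right)} = F^{2} E - 164 = E F^{2} - 164 = -164 + E F^{2}$)
$- Z{\left(-58,183 \right)} = - (-164 + 183 \left(-58\right)^{2}) = - (-164 + 183 \cdot 3364) = - (-164 + 615612) = \left(-1\right) 615448 = -615448$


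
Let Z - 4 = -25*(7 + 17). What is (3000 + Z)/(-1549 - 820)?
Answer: -2404/2369 ≈ -1.0148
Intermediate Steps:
Z = -596 (Z = 4 - 25*(7 + 17) = 4 - 25*24 = 4 - 600 = -596)
(3000 + Z)/(-1549 - 820) = (3000 - 596)/(-1549 - 820) = 2404/(-2369) = 2404*(-1/2369) = -2404/2369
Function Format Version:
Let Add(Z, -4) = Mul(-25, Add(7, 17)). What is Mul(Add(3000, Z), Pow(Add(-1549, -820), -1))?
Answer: Rational(-2404, 2369) ≈ -1.0148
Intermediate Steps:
Z = -596 (Z = Add(4, Mul(-25, Add(7, 17))) = Add(4, Mul(-25, 24)) = Add(4, -600) = -596)
Mul(Add(3000, Z), Pow(Add(-1549, -820), -1)) = Mul(Add(3000, -596), Pow(Add(-1549, -820), -1)) = Mul(2404, Pow(-2369, -1)) = Mul(2404, Rational(-1, 2369)) = Rational(-2404, 2369)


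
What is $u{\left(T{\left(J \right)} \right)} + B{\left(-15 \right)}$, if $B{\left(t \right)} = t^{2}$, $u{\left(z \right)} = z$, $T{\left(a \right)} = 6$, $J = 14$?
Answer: $231$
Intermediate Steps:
$u{\left(T{\left(J \right)} \right)} + B{\left(-15 \right)} = 6 + \left(-15\right)^{2} = 6 + 225 = 231$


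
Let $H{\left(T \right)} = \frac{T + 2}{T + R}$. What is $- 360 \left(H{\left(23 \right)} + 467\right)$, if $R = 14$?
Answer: $- \frac{6229440}{37} \approx -1.6836 \cdot 10^{5}$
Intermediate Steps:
$H{\left(T \right)} = \frac{2 + T}{14 + T}$ ($H{\left(T \right)} = \frac{T + 2}{T + 14} = \frac{2 + T}{14 + T}$)
$- 360 \left(H{\left(23 \right)} + 467\right) = - 360 \left(\frac{2 + 23}{14 + 23} + 467\right) = - 360 \left(\frac{1}{37} \cdot 25 + 467\right) = - 360 \left(\frac{25}{37} + 467\right) = \left(-360\right) \frac{17304}{37} = - \frac{6229440}{37}$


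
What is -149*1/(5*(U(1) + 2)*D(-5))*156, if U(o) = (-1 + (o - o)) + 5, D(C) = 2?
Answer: -1937/5 ≈ -387.40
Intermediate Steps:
U(o) = 4 (U(o) = (-1 + 0) + 5 = -1 + 5 = 4)
-149*1/(5*(U(1) + 2)*D(-5))*156 = -149*1/(10*(4 + 2))*156 = -149/((5*6)*2)*156 = -149/(30*2)*156 = -149/60*156 = -1937/5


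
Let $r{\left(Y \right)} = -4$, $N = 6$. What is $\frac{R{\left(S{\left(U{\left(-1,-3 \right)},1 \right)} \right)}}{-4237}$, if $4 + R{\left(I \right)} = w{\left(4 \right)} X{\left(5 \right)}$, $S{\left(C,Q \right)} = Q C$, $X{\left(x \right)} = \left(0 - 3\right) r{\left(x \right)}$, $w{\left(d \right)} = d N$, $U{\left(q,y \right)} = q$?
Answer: $- \frac{284}{4237} \approx -0.067029$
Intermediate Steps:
$w{\left(d \right)} = 6 d$ ($w{\left(d \right)} = d 6 = 6 d$)
$X{\left(x \right)} = 12$ ($X{\left(x \right)} = \left(0 - 3\right) \left(-4\right) = \left(-3\right) \left(-4\right) = 12$)
$S{\left(C,Q \right)} = C Q$
$R{\left(I \right)} = 284$ ($R{\left(I \right)} = -4 + 6 \cdot 4 \cdot 12 = -4 + 24 \cdot 12 = -4 + 288 = 284$)
$\frac{R{\left(S{\left(U{\left(-1,-3 \right)},1 \right)} \right)}}{-4237} = \frac{284}{-4237} = 284 \left(- \frac{1}{4237}\right) = - \frac{284}{4237}$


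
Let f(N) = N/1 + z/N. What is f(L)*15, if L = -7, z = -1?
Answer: -720/7 ≈ -102.86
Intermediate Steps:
f(N) = N - 1/N (f(N) = N/1 - 1/N = N*1 - 1/N = N - 1/N)
f(L)*15 = (-7 - 1/(-7))*15 = (-7 - 1*(-1/7))*15 = (-7 + 1/7)*15 = -48/7*15 = -720/7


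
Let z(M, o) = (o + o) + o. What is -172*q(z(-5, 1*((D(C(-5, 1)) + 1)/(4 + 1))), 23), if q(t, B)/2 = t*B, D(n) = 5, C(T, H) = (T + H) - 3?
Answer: -142416/5 ≈ -28483.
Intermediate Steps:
C(T, H) = -3 + H + T (C(T, H) = (H + T) - 3 = -3 + H + T)
z(M, o) = 3*o (z(M, o) = 2*o + o = 3*o)
q(t, B) = 2*B*t (q(t, B) = 2*(t*B) = 2*(B*t) = 2*B*t)
-172*q(z(-5, 1*((D(C(-5, 1)) + 1)/(4 + 1))), 23) = -344*23*3*(1*((5 + 1)/(4 + 1))) = -344*23*3*(1*(6/5)) = -344*23*3*(6/5) = -344*23*18/5 = -172*828/5 = -142416/5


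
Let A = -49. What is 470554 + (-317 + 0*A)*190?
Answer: 410324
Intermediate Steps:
470554 + (-317 + 0*A)*190 = 470554 + (-317 + 0*(-49))*190 = 470554 + (-317 + 0)*190 = 470554 - 317*190 = 470554 - 60230 = 410324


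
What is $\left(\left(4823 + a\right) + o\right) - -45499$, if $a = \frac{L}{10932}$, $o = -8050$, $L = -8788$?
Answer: $\frac{115527179}{2733} \approx 42271.0$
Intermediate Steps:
$a = - \frac{2197}{2733}$ ($a = - \frac{8788}{10932} = \left(-8788\right) \frac{1}{10932} = - \frac{2197}{2733} \approx -0.80388$)
$\left(\left(4823 + a\right) + o\right) - -45499 = \left(\left(4823 - \frac{2197}{2733}\right) - 8050\right) - -45499 = \left(\frac{13179062}{2733} - 8050\right) + 45499 = - \frac{8821588}{2733} + 45499 = \frac{115527179}{2733}$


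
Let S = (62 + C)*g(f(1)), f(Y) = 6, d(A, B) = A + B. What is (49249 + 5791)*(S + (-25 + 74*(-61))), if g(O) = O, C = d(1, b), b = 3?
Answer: -228030720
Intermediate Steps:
C = 4 (C = 1 + 3 = 4)
S = 396 (S = (62 + 4)*6 = 66*6 = 396)
(49249 + 5791)*(S + (-25 + 74*(-61))) = (49249 + 5791)*(396 + (-25 + 74*(-61))) = 55040*(396 + (-25 - 4514)) = 55040*(396 - 4539) = 55040*(-4143) = -228030720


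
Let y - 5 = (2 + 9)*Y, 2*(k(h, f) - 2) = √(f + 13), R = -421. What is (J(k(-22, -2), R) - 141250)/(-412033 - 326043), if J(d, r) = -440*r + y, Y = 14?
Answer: -44149/738076 ≈ -0.059816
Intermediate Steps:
k(h, f) = 2 + √(13 + f)/2 (k(h, f) = 2 + √(f + 13)/2 = 2 + √(13 + f)/2)
y = 159 (y = 5 + (2 + 9)*14 = 5 + 11*14 = 5 + 154 = 159)
J(d, r) = 159 - 440*r (J(d, r) = -440*r + 159 = 159 - 440*r)
(J(k(-22, -2), R) - 141250)/(-412033 - 326043) = ((159 - 440*(-421)) - 141250)/(-412033 - 326043) = ((159 + 185240) - 141250)/(-738076) = (185399 - 141250)*(-1/738076) = 44149*(-1/738076) = -44149/738076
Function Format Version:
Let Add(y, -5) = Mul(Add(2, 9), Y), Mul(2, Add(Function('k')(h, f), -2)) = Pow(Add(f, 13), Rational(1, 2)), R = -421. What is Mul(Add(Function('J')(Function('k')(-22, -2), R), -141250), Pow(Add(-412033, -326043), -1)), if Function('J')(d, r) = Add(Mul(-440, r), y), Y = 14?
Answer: Rational(-44149, 738076) ≈ -0.059816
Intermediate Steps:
Function('k')(h, f) = Add(2, Mul(Rational(1, 2), Pow(Add(13, f), Rational(1, 2)))) (Function('k')(h, f) = Add(2, Mul(Rational(1, 2), Pow(Add(f, 13), Rational(1, 2)))) = Add(2, Mul(Rational(1, 2), Pow(Add(13, f), Rational(1, 2)))))
y = 159 (y = Add(5, Mul(Add(2, 9), 14)) = Add(5, Mul(11, 14)) = Add(5, 154) = 159)
Function('J')(d, r) = Add(159, Mul(-440, r)) (Function('J')(d, r) = Add(Mul(-440, r), 159) = Add(159, Mul(-440, r)))
Mul(Add(Function('J')(Function('k')(-22, -2), R), -141250), Pow(Add(-412033, -326043), -1)) = Mul(Add(Add(159, Mul(-440, -421)), -141250), Pow(Add(-412033, -326043), -1)) = Mul(Add(Add(159, 185240), -141250), Pow(-738076, -1)) = Mul(Add(185399, -141250), Rational(-1, 738076)) = Mul(44149, Rational(-1, 738076)) = Rational(-44149, 738076)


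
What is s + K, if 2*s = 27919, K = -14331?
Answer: -743/2 ≈ -371.50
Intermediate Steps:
s = 27919/2 (s = (½)*27919 = 27919/2 ≈ 13960.)
s + K = 27919/2 - 14331 = -743/2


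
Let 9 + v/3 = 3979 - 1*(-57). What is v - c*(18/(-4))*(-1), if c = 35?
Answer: 23847/2 ≈ 11924.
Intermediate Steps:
v = 12081 (v = -27 + 3*(3979 - 1*(-57)) = -27 + 3*(3979 + 57) = -27 + 3*4036 = -27 + 12108 = 12081)
v - c*(18/(-4))*(-1) = 12081 - 35*(18/(-4))*(-1) = 12081 - 35*(18*(-1/4))*(-1) = 12081 - 35*(-9/2)*(-1) = 12081 - (-315)*(-1)/2 = 12081 - 1*315/2 = 12081 - 315/2 = 23847/2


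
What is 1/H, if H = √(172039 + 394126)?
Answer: √566165/566165 ≈ 0.0013290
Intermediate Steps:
H = √566165 ≈ 752.44
1/H = 1/(√566165) = √566165/566165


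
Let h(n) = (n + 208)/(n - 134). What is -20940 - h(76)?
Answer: -607118/29 ≈ -20935.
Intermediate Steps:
h(n) = (208 + n)/(-134 + n)
-20940 - h(76) = -20940 - (208 + 76)/(-134 + 76) = -20940 - 284/(-58) = -20940 - (-1)*284/58 = -20940 - 1*(-142/29) = -20940 + 142/29 = -607118/29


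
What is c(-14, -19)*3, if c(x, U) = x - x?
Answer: 0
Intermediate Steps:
c(x, U) = 0
c(-14, -19)*3 = 0*3 = 0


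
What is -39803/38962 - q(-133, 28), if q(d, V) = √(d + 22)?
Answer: -39803/38962 - I*√111 ≈ -1.0216 - 10.536*I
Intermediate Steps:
q(d, V) = √(22 + d)
-39803/38962 - q(-133, 28) = -39803/38962 - √(22 - 133) = -39803*1/38962 - √(-111) = -39803/38962 - I*√111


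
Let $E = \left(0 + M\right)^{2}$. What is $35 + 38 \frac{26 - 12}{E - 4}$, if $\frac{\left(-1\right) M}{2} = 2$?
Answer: $\frac{238}{3} \approx 79.333$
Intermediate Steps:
$M = -4$ ($M = \left(-2\right) 2 = -4$)
$E = 16$ ($E = \left(0 - 4\right)^{2} = \left(-4\right)^{2} = 16$)
$35 + 38 \frac{26 - 12}{E - 4} = 35 + 38 \frac{26 - 12}{16 - 4} = 35 + 38 \cdot \frac{14}{12} = 35 + 38 \cdot 14 \cdot \frac{1}{12} = 35 + 38 \cdot \frac{7}{6} = 35 + \frac{133}{3} = \frac{238}{3}$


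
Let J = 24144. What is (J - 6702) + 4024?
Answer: 21466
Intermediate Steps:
(J - 6702) + 4024 = (24144 - 6702) + 4024 = 17442 + 4024 = 21466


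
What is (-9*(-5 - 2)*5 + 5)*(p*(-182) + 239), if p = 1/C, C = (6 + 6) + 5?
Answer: 1241920/17 ≈ 73054.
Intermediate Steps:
C = 17 (C = 12 + 5 = 17)
p = 1/17 ≈ 0.058824
(-9*(-5 - 2)*5 + 5)*(p*(-182) + 239) = (-9*(-5 - 2)*5 + 5)*((1/17)*(-182) + 239) = (-(-63)*5 + 5)*(-182/17 + 239) = (-9*(-35) + 5)*(3881/17) = (315 + 5)*(3881/17) = 320*(3881/17) = 1241920/17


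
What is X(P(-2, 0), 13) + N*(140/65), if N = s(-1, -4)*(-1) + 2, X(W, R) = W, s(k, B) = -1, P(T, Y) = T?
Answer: 58/13 ≈ 4.4615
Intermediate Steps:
N = 3 (N = -1*(-1) + 2 = 1 + 2 = 3)
X(P(-2, 0), 13) + N*(140/65) = -2 + 3*(140/65) = -2 + 3*(140*(1/65)) = -2 + 3*(28/13) = -2 + 84/13 = 58/13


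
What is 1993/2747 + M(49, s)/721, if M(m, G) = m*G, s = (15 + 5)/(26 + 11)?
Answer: 7979903/10468817 ≈ 0.76225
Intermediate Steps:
s = 20/37 ≈ 0.54054
M(m, G) = G*m
1993/2747 + M(49, s)/721 = 1993/2747 + ((20/37)*49)/721 = 1993*(1/2747) + (980/37)*(1/721) = 1993/2747 + 140/3811 = 7979903/10468817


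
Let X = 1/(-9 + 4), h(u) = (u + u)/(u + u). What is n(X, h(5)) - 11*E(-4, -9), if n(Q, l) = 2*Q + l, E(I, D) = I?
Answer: 223/5 ≈ 44.600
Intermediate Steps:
h(u) = 1 (h(u) = (2*u)/((2*u)) = (2*u)*(1/(2*u)) = 1)
X = -⅕ (X = 1/(-5) = -⅕ ≈ -0.20000)
n(Q, l) = l + 2*Q
n(X, h(5)) - 11*E(-4, -9) = (1 + 2*(-⅕)) - 11*(-4) = (1 - ⅖) + 44 = ⅗ + 44 = 223/5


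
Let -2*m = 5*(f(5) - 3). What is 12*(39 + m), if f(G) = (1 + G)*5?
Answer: -342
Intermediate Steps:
f(G) = 5 + 5*G
m = -135/2 (m = -5*((5 + 5*5) - 3)/2 = -5*((5 + 25) - 3)/2 = -5*(30 - 3)/2 = -5*27/2 = -½*135 = -135/2 ≈ -67.500)
12*(39 + m) = 12*(39 - 135/2) = 12*(-57/2) = -342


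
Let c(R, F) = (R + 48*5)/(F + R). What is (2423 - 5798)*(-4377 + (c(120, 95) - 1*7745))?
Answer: 1758962250/43 ≈ 4.0906e+7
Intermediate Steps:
c(R, F) = (240 + R)/(F + R) (c(R, F) = (R + 240)/(F + R) = (240 + R)/(F + R))
(2423 - 5798)*(-4377 + (c(120, 95) - 1*7745)) = (2423 - 5798)*(-4377 + ((240 + 120)/(95 + 120) - 1*7745)) = -3375*(-4377 + (360/215 - 7745)) = -3375*(-4377 + ((1/215)*360 - 7745)) = -3375*(-4377 + (72/43 - 7745)) = -3375*(-4377 - 332963/43) = -3375*(-521174/43) = 1758962250/43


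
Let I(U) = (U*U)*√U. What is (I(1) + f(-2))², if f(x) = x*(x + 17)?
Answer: 841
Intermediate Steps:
f(x) = x*(17 + x)
I(U) = U^(5/2) (I(U) = U²*√U = U^(5/2))
(I(1) + f(-2))² = (1^(5/2) - 2*(17 - 2))² = (1 - 2*15)² = (1 - 30)² = (-29)² = 841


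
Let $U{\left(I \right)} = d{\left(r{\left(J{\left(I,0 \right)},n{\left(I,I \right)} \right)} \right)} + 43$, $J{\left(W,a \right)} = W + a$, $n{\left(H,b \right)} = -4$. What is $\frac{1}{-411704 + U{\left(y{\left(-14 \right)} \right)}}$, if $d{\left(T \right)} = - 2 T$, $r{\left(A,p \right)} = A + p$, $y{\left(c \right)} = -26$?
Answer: $- \frac{1}{411601} \approx -2.4295 \cdot 10^{-6}$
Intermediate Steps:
$U{\left(I \right)} = 51 - 2 I$ ($U{\left(I \right)} = - 2 \left(\left(I + 0\right) - 4\right) + 43 = - 2 \left(I - 4\right) + 43 = - 2 \left(-4 + I\right) + 43 = \left(8 - 2 I\right) + 43 = 51 - 2 I$)
$\frac{1}{-411704 + U{\left(y{\left(-14 \right)} \right)}} = \frac{1}{-411704 + \left(51 - -52\right)} = \frac{1}{-411704 + \left(51 + 52\right)} = \frac{1}{-411704 + 103} = \frac{1}{-411601} = - \frac{1}{411601}$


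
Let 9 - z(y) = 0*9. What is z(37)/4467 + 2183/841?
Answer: 3253010/1252249 ≈ 2.5977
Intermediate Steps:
z(y) = 9 (z(y) = 9 - 0*9 = 9 - 1*0 = 9 + 0 = 9)
z(37)/4467 + 2183/841 = 9/4467 + 2183/841 = 9*(1/4467) + 2183*(1/841) = 3/1489 + 2183/841 = 3253010/1252249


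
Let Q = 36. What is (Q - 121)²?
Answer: 7225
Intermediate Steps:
(Q - 121)² = (36 - 121)² = (-85)² = 7225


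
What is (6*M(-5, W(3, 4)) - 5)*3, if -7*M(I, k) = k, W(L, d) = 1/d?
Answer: -219/14 ≈ -15.643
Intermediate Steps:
M(I, k) = -k/7
(6*M(-5, W(3, 4)) - 5)*3 = (6*(-1/7/4) - 5)*3 = (6*(-1/7*1/4) - 5)*3 = (6*(-1/28) - 5)*3 = (-3/14 - 5)*3 = -73/14*3 = -219/14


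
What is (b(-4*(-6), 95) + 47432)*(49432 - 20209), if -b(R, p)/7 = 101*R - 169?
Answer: 924820281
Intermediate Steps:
b(R, p) = 1183 - 707*R (b(R, p) = -7*(101*R - 169) = -7*(-169 + 101*R) = 1183 - 707*R)
(b(-4*(-6), 95) + 47432)*(49432 - 20209) = ((1183 - (-2828)*(-6)) + 47432)*(49432 - 20209) = ((1183 - 707*24) + 47432)*29223 = ((1183 - 16968) + 47432)*29223 = (-15785 + 47432)*29223 = 31647*29223 = 924820281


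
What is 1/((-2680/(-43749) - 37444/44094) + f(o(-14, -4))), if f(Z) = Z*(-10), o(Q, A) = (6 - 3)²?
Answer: -321511401/29189353696 ≈ -0.011015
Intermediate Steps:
o(Q, A) = 9 (o(Q, A) = 3² = 9)
f(Z) = -10*Z
1/((-2680/(-43749) - 37444/44094) + f(o(-14, -4))) = 1/((-2680/(-43749) - 37444/44094) - 10*9) = 1/((-2680*(-1/43749) - 37444*1/44094) - 90) = 1/((2680/43749 - 18722/22047) - 90) = 1/(-253327606/321511401 - 90) = 1/(-29189353696/321511401) = -321511401/29189353696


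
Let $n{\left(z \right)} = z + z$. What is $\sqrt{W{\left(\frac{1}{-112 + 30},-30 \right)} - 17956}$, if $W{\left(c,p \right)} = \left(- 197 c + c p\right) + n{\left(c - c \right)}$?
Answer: $\frac{i \sqrt{120717530}}{82} \approx 133.99 i$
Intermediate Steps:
$n{\left(z \right)} = 2 z$
$W{\left(c,p \right)} = - 197 c + c p$ ($W{\left(c,p \right)} = \left(- 197 c + c p\right) + 2 \left(c - c\right) = \left(- 197 c + c p\right) + 2 \cdot 0 = \left(- 197 c + c p\right) + 0 = - 197 c + c p$)
$\sqrt{W{\left(\frac{1}{-112 + 30},-30 \right)} - 17956} = \sqrt{\frac{-197 - 30}{-112 + 30} - 17956} = \sqrt{\frac{1}{-82} \left(-227\right) - 17956} = \sqrt{\left(- \frac{1}{82}\right) \left(-227\right) - 17956} = \sqrt{\frac{227}{82} - 17956} = \sqrt{- \frac{1472165}{82}} = \frac{i \sqrt{120717530}}{82}$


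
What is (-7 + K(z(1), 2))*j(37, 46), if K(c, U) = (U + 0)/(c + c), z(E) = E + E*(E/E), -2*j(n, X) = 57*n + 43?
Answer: 6994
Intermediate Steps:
j(n, X) = -43/2 - 57*n/2 (j(n, X) = -(57*n + 43)/2 = -(43 + 57*n)/2 = -43/2 - 57*n/2)
z(E) = 2*E (z(E) = E + E*1 = E + E = 2*E)
K(c, U) = U/(2*c) (K(c, U) = U/((2*c)) = U*(1/(2*c)) = U/(2*c))
(-7 + K(z(1), 2))*j(37, 46) = (-7 + (½)*2/(2*1))*(-43/2 - 57/2*37) = (-7 + (½)*2/2)*(-43/2 - 2109/2) = (-7 + (½)*2*(½))*(-1076) = (-7 + ½)*(-1076) = -13/2*(-1076) = 6994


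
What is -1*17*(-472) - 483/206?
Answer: 1652461/206 ≈ 8021.7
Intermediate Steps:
-1*17*(-472) - 483/206 = -17*(-472) - 483*1/206 = 8024 - 483/206 = 1652461/206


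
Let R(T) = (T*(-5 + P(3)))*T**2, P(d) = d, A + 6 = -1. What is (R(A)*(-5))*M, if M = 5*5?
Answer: -85750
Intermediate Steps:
A = -7 (A = -6 - 1 = -7)
M = 25
R(T) = -2*T**3 (R(T) = (T*(-5 + 3))*T**2 = (T*(-2))*T**2 = (-2*T)*T**2 = -2*T**3)
(R(A)*(-5))*M = (-2*(-7)**3*(-5))*25 = (-2*(-343)*(-5))*25 = (686*(-5))*25 = -3430*25 = -85750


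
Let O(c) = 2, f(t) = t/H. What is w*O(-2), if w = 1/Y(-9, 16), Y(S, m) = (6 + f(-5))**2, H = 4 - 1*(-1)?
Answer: 2/25 ≈ 0.080000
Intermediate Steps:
H = 5 (H = 4 + 1 = 5)
f(t) = t/5
Y(S, m) = 25 (Y(S, m) = (6 + (1/5)*(-5))**2 = (6 - 1)**2 = 5**2 = 25)
w = 1/25 ≈ 0.040000
w*O(-2) = (1/25)*2 = 2/25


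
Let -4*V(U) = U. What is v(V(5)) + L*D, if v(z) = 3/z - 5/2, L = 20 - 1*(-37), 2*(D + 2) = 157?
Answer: 21778/5 ≈ 4355.6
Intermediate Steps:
D = 153/2 (D = -2 + (½)*157 = -2 + 157/2 = 153/2 ≈ 76.500)
V(U) = -U/4
L = 57 (L = 20 + 37 = 57)
v(z) = -5/2 + 3/z (v(z) = 3/z - 5*½ = 3/z - 5/2 = -5/2 + 3/z)
v(V(5)) + L*D = (-5/2 + 3/((-¼*5))) + 57*(153/2) = (-5/2 + 3/(-5/4)) + 8721/2 = (-5/2 + 3*(-⅘)) + 8721/2 = (-5/2 - 12/5) + 8721/2 = -49/10 + 8721/2 = 21778/5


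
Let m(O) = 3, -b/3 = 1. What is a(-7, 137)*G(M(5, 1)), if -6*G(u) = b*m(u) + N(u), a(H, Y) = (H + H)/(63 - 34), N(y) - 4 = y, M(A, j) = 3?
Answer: -14/87 ≈ -0.16092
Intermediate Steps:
b = -3 (b = -3*1 = -3)
N(y) = 4 + y
a(H, Y) = 2*H/29 (a(H, Y) = (2*H)/29 = (2*H)*(1/29) = 2*H/29)
G(u) = ⅚ - u/6 (G(u) = -(-3*3 + (4 + u))/6 = -(-9 + (4 + u))/6 = -(-5 + u)/6 = ⅚ - u/6)
a(-7, 137)*G(M(5, 1)) = ((2/29)*(-7))*(⅚ - ⅙*3) = -14*(⅚ - ½)/29 = -14/29*⅓ = -14/87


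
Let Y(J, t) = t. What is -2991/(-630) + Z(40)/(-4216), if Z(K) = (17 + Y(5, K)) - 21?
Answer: 262237/55335 ≈ 4.7391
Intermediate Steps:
Z(K) = -4 + K (Z(K) = (17 + K) - 21 = -4 + K)
-2991/(-630) + Z(40)/(-4216) = -2991/(-630) + (-4 + 40)/(-4216) = -2991*(-1/630) + 36*(-1/4216) = 997/210 - 9/1054 = 262237/55335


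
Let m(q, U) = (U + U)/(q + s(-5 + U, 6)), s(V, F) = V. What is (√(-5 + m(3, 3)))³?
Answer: 1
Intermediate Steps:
m(q, U) = 2*U/(-5 + U + q) (m(q, U) = (U + U)/(q + (-5 + U)) = (2*U)/(-5 + U + q) = 2*U/(-5 + U + q))
(√(-5 + m(3, 3)))³ = (√(-5 + 2*3/(-5 + 3 + 3)))³ = (√(-5 + 2*3/1))³ = (√(-5 + 2*3*1))³ = (√(-5 + 6))³ = (√1)³ = 1³ = 1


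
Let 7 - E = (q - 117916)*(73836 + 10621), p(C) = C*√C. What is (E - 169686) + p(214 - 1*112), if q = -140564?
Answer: 21830275681 + 102*√102 ≈ 2.1830e+10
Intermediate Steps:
p(C) = C^(3/2)
E = 21830445367 (E = 7 - (-140564 - 117916)*(73836 + 10621) = 7 - (-258480)*84457 = 7 - 1*(-21830445360) = 7 + 21830445360 = 21830445367)
(E - 169686) + p(214 - 1*112) = (21830445367 - 169686) + (214 - 1*112)^(3/2) = 21830275681 + (214 - 112)^(3/2) = 21830275681 + 102^(3/2) = 21830275681 + 102*√102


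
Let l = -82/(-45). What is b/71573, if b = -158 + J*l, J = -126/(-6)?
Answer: -1796/1073595 ≈ -0.0016729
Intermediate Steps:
J = 21 (J = -126*(-⅙) = 21)
l = 82/45 (l = -82*(-1/45) = 82/45 ≈ 1.8222)
b = -1796/15 (b = -158 + 21*(82/45) = -158 + 574/15 = -1796/15 ≈ -119.73)
b/71573 = -1796/15/71573 = -1796/15*1/71573 = -1796/1073595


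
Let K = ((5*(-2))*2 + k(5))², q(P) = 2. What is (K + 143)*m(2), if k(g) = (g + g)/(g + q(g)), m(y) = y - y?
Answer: 0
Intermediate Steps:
m(y) = 0
k(g) = 2*g/(2 + g) (k(g) = (g + g)/(g + 2) = (2*g)/(2 + g) = 2*g/(2 + g))
K = 16900/49 (K = ((5*(-2))*2 + 2*5/(2 + 5))² = (-10*2 + 2*5/7)² = (-20 + 2*5*(⅐))² = (-20 + 10/7)² = (-130/7)² = 16900/49 ≈ 344.90)
(K + 143)*m(2) = (16900/49 + 143)*0 = (23907/49)*0 = 0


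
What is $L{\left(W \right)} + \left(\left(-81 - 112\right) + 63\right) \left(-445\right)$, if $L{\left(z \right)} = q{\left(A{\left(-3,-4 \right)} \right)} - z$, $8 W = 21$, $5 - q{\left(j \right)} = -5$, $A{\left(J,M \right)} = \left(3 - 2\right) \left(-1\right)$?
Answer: $\frac{462859}{8} \approx 57857.0$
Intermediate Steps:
$A{\left(J,M \right)} = -1$ ($A{\left(J,M \right)} = 1 \left(-1\right) = -1$)
$q{\left(j \right)} = 10$ ($q{\left(j \right)} = 5 - -5 = 5 + 5 = 10$)
$W = \frac{21}{8}$ ($W = \frac{1}{8} \cdot 21 = \frac{21}{8} \approx 2.625$)
$L{\left(z \right)} = 10 - z$
$L{\left(W \right)} + \left(\left(-81 - 112\right) + 63\right) \left(-445\right) = \left(10 - \frac{21}{8}\right) + \left(\left(-81 - 112\right) + 63\right) \left(-445\right) = \left(10 - \frac{21}{8}\right) + \left(-193 + 63\right) \left(-445\right) = \frac{59}{8} - -57850 = \frac{59}{8} + 57850 = \frac{462859}{8}$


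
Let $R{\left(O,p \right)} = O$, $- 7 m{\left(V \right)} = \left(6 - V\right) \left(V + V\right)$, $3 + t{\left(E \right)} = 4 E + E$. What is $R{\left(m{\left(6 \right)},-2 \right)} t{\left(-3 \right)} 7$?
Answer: $0$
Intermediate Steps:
$t{\left(E \right)} = -3 + 5 E$ ($t{\left(E \right)} = -3 + \left(4 E + E\right) = -3 + 5 E$)
$m{\left(V \right)} = - \frac{2 V \left(6 - V\right)}{7}$ ($m{\left(V \right)} = - \frac{\left(6 - V\right) \left(V + V\right)}{7} = - \frac{\left(6 - V\right) 2 V}{7} = - \frac{2 V \left(6 - V\right)}{7}$)
$R{\left(m{\left(6 \right)},-2 \right)} t{\left(-3 \right)} 7 = \frac{2}{7} \cdot 6 \left(-6 + 6\right) \left(-3 + 5 \left(-3\right)\right) 7 = \frac{2}{7} \cdot 6 \cdot 0 \left(-3 - 15\right) 7 = 0 \left(-18\right) 7 = 0 \cdot 7 = 0$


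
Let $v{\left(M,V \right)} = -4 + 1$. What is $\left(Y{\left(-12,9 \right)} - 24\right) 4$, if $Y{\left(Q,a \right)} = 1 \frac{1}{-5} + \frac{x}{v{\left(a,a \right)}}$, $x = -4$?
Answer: $- \frac{1372}{15} \approx -91.467$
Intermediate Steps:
$v{\left(M,V \right)} = -3$
$Y{\left(Q,a \right)} = \frac{17}{15}$ ($Y{\left(Q,a \right)} = 1 \frac{1}{-5} - \frac{4}{-3} = 1 \left(- \frac{1}{5}\right) - - \frac{4}{3} = - \frac{1}{5} + \frac{4}{3} = \frac{17}{15}$)
$\left(Y{\left(-12,9 \right)} - 24\right) 4 = \left(\frac{17}{15} - 24\right) 4 = \left(- \frac{343}{15}\right) 4 = - \frac{1372}{15}$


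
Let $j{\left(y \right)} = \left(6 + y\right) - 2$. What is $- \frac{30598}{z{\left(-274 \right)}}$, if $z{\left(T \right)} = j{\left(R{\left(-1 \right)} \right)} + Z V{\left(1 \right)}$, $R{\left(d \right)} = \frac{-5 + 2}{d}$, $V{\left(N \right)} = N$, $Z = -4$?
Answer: $- \frac{30598}{3} \approx -10199.0$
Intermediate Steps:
$R{\left(d \right)} = - \frac{3}{d}$
$j{\left(y \right)} = 4 + y$
$z{\left(T \right)} = 3$ ($z{\left(T \right)} = \left(4 - \frac{3}{-1}\right) - 4 = \left(4 - -3\right) - 4 = \left(4 + 3\right) - 4 = 7 - 4 = 3$)
$- \frac{30598}{z{\left(-274 \right)}} = - \frac{30598}{3}$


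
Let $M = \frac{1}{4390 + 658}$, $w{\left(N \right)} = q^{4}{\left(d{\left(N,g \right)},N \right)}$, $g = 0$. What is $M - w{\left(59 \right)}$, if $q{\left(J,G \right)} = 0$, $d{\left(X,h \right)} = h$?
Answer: $\frac{1}{5048} \approx 0.0001981$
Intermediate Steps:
$w{\left(N \right)} = 0$ ($w{\left(N \right)} = 0^{4} = 0$)
$M = \frac{1}{5048} \approx 0.0001981$
$M - w{\left(59 \right)} = \frac{1}{5048} - 0 = \frac{1}{5048} + 0 = \frac{1}{5048}$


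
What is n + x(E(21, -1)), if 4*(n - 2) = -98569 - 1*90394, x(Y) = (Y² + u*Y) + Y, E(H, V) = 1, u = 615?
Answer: -186487/4 ≈ -46622.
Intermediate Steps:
x(Y) = Y² + 616*Y (x(Y) = (Y² + 615*Y) + Y = Y² + 616*Y)
n = -188955/4 (n = 2 + (-98569 - 1*90394)/4 = 2 + (-98569 - 90394)/4 = 2 + (¼)*(-188963) = 2 - 188963/4 = -188955/4 ≈ -47239.)
n + x(E(21, -1)) = -188955/4 + 1*(616 + 1) = -188955/4 + 1*617 = -188955/4 + 617 = -186487/4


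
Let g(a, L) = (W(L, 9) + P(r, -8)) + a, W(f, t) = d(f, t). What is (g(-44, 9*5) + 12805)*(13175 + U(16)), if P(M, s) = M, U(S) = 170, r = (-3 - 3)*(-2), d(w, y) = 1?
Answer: 170469030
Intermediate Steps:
W(f, t) = 1
r = 12 (r = -6*(-2) = 12)
g(a, L) = 13 + a (g(a, L) = (1 + 12) + a = 13 + a)
(g(-44, 9*5) + 12805)*(13175 + U(16)) = ((13 - 44) + 12805)*(13175 + 170) = (-31 + 12805)*13345 = 12774*13345 = 170469030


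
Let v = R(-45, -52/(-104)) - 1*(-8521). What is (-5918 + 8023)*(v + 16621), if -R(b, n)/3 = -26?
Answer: 53088100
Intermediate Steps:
R(b, n) = 78 (R(b, n) = -3*(-26) = 78)
v = 8599 (v = 78 - 1*(-8521) = 78 + 8521 = 8599)
(-5918 + 8023)*(v + 16621) = (-5918 + 8023)*(8599 + 16621) = 2105*25220 = 53088100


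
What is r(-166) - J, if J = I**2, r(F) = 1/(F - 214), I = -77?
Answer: -2253021/380 ≈ -5929.0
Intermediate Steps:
r(F) = 1/(-214 + F)
J = 5929 (J = (-77)**2 = 5929)
r(-166) - J = 1/(-214 - 166) - 1*5929 = 1/(-380) - 5929 = -1/380 - 5929 = -2253021/380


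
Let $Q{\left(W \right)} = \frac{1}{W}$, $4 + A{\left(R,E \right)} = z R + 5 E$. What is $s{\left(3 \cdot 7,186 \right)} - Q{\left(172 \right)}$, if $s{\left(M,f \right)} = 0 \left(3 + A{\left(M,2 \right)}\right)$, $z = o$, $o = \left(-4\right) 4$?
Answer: $- \frac{1}{172} \approx -0.005814$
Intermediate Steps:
$o = -16$
$z = -16$
$A{\left(R,E \right)} = -4 - 16 R + 5 E$ ($A{\left(R,E \right)} = -4 + \left(- 16 R + 5 E\right) = -4 - 16 R + 5 E$)
$s{\left(M,f \right)} = 0$ ($s{\left(M,f \right)} = 0 \left(3 - \left(-6 + 16 M\right)\right) = 0 \left(9 - 16 M\right) = 0$)
$s{\left(3 \cdot 7,186 \right)} - Q{\left(172 \right)} = 0 - \frac{1}{172} = - \frac{1}{172}$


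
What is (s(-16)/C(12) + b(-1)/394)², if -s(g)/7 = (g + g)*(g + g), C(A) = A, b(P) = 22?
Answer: 124602646081/349281 ≈ 3.5674e+5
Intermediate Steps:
s(g) = -28*g² (s(g) = -7*(g + g)*(g + g) = -7*2*g*2*g = -28*g²)
(s(-16)/C(12) + b(-1)/394)² = (-28*(-16)²/12 + 22/394)² = (-28*256*(1/12) + 22*(1/394))² = (-7168*1/12 + 11/197)² = (-1792/3 + 11/197)² = (-352991/591)² = 124602646081/349281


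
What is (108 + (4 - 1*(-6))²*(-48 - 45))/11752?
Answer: -1149/1469 ≈ -0.78216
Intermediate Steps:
(108 + (4 - 1*(-6))²*(-48 - 45))/11752 = (108 + (4 + 6)²*(-93))*(1/11752) = (108 + 10²*(-93))*(1/11752) = (108 + 100*(-93))*(1/11752) = (108 - 9300)*(1/11752) = -9192*1/11752 = -1149/1469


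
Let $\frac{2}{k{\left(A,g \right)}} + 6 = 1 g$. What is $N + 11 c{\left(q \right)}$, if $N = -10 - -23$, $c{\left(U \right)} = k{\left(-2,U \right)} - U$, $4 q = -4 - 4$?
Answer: $\frac{129}{4} \approx 32.25$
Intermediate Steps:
$k{\left(A,g \right)} = \frac{2}{-6 + g}$ ($k{\left(A,g \right)} = \frac{2}{-6 + 1 g} = \frac{2}{-6 + g}$)
$q = -2$ ($q = \frac{-4 - 4}{4} = \frac{1}{4} \left(-8\right) = -2$)
$c{\left(U \right)} = - U + \frac{2}{-6 + U}$ ($c{\left(U \right)} = \frac{2}{-6 + U} - U = - U + \frac{2}{-6 + U}$)
$N = 13$ ($N = -10 + 23 = 13$)
$N + 11 c{\left(q \right)} = 13 + 11 \frac{2 - - 2 \left(-6 - 2\right)}{-6 - 2} = 13 + 11 \frac{2 - \left(-2\right) \left(-8\right)}{-8} = 13 + 11 \left(- \frac{2 - 16}{8}\right) = 13 + 11 \left(\left(- \frac{1}{8}\right) \left(-14\right)\right) = 13 + 11 \cdot \frac{7}{4} = 13 + \frac{77}{4} = \frac{129}{4}$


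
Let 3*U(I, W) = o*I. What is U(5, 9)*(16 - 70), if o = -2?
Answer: 180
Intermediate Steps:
U(I, W) = -2*I/3 (U(I, W) = (-2*I)/3 = -2*I/3)
U(5, 9)*(16 - 70) = (-⅔*5)*(16 - 70) = -10/3*(-54) = 180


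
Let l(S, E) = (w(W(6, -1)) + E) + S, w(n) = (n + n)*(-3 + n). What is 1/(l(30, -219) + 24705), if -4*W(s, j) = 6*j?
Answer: 2/49023 ≈ 4.0797e-5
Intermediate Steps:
W(s, j) = -3*j/2
w(n) = 2*n*(-3 + n) (w(n) = (2*n)*(-3 + n) = 2*n*(-3 + n))
l(S, E) = -9/2 + E + S (l(S, E) = (2*(-3/2*(-1))*(-3 - 3/2*(-1)) + E) + S = (2*(3/2)*(-3 + 3/2) + E) + S = (2*(3/2)*(-3/2) + E) + S = (-9/2 + E) + S = -9/2 + E + S)
1/(l(30, -219) + 24705) = 1/((-9/2 - 219 + 30) + 24705) = 1/(-387/2 + 24705) = 1/(49023/2) = 2/49023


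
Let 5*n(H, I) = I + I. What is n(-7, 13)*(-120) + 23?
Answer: -601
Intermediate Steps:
n(H, I) = 2*I/5 (n(H, I) = (I + I)/5 = (2*I)/5 = 2*I/5)
n(-7, 13)*(-120) + 23 = ((⅖)*13)*(-120) + 23 = (26/5)*(-120) + 23 = -624 + 23 = -601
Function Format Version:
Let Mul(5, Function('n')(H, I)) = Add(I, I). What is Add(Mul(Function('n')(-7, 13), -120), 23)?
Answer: -601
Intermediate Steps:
Function('n')(H, I) = Mul(Rational(2, 5), I) (Function('n')(H, I) = Mul(Rational(1, 5), Add(I, I)) = Mul(Rational(1, 5), Mul(2, I)) = Mul(Rational(2, 5), I))
Add(Mul(Function('n')(-7, 13), -120), 23) = Add(Mul(Mul(Rational(2, 5), 13), -120), 23) = Add(Mul(Rational(26, 5), -120), 23) = Add(-624, 23) = -601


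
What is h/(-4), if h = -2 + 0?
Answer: 1/2 ≈ 0.50000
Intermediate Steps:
h = -2
h/(-4) = -2/(-4) = -2*(-1/4) = 1/2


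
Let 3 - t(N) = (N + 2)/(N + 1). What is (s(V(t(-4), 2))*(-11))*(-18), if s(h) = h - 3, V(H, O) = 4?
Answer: 198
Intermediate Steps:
t(N) = 3 - (2 + N)/(1 + N) (t(N) = 3 - (N + 2)/(N + 1) = 3 - (2 + N)/(1 + N))
s(h) = -3 + h
(s(V(t(-4), 2))*(-11))*(-18) = ((-3 + 4)*(-11))*(-18) = (1*(-11))*(-18) = -11*(-18) = 198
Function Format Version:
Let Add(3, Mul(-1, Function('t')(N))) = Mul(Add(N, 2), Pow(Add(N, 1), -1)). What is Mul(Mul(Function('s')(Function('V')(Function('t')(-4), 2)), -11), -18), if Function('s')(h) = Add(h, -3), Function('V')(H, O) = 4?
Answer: 198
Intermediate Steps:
Function('t')(N) = Add(3, Mul(-1, Pow(Add(1, N), -1), Add(2, N))) (Function('t')(N) = Add(3, Mul(-1, Mul(Add(N, 2), Pow(Add(N, 1), -1)))) = Add(3, Mul(-1, Mul(Add(2, N), Pow(Add(1, N), -1)))) = Add(3, Mul(-1, Mul(Pow(Add(1, N), -1), Add(2, N)))) = Add(3, Mul(-1, Pow(Add(1, N), -1), Add(2, N))))
Function('s')(h) = Add(-3, h)
Mul(Mul(Function('s')(Function('V')(Function('t')(-4), 2)), -11), -18) = Mul(Mul(Add(-3, 4), -11), -18) = Mul(Mul(1, -11), -18) = Mul(-11, -18) = 198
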